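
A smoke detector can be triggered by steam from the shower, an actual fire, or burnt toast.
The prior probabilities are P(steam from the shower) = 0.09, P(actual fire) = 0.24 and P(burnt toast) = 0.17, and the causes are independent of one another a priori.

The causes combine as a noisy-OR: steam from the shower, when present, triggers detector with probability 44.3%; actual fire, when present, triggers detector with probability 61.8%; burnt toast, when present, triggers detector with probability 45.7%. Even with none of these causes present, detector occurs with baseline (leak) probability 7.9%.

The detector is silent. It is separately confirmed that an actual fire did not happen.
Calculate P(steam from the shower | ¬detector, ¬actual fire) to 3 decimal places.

P(steam from the shower | ¬detector, ¬actual fire) ≈ 0.052

Under noisy-OR, P(detector | causes) = 1 − (1−0.079)·∏(1−qᵢ) over the active causes.
Enumerate the 4 (steam from the shower, burnt toast) configurations and weight by the priors:
  P(¬detector | ¬actual fire) = 0.921×0.91×0.83 + 0.500103×0.91×0.17 + 0.512997×0.09×0.83 + 0.278557×0.09×0.17
        = 0.695631 + 0.077366 + 0.038321 + 0.004262 = 0.815580
The terms with steam from the shower present sum to 0.042583, so
  P(steam from the shower | ¬detector, ¬actual fire) = 0.042583 / 0.815580 ≈ 0.052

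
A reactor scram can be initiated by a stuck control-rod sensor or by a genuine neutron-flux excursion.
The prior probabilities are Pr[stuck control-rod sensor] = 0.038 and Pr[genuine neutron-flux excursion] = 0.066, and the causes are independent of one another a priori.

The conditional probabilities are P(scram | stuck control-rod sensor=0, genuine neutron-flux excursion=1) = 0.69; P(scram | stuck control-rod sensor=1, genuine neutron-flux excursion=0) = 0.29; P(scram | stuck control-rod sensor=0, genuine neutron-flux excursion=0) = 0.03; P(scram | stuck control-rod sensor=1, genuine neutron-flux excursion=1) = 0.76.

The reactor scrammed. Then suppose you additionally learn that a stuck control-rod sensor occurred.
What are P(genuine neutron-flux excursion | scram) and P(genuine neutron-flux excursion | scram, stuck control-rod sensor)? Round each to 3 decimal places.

P(scram) = 0.03*0.962*0.934 + 0.69*0.962*0.066 + 0.29*0.038*0.934 + 0.76*0.038*0.066 = 0.026955 + 0.043809 + 0.010293 + 0.001906 = 0.082963
Of this, 0.045715 comes from 0.043809 + 0.001906 (the genuine neutron-flux excursion=true cases).
P(genuine neutron-flux excursion | scram) = 0.045715 / 0.082963 ≈ 0.551

Now also conditioning on stuck control-rod sensor=true:
By total probability over both values of genuine neutron-flux excursion:
  P(scram | stuck control-rod sensor) = 0.29*0.934 + 0.76*0.066
        = 0.270860 + 0.050160 = 0.321020
Keeping only the genuine neutron-flux excursion-present terms gives 0.050160, so
  P(genuine neutron-flux excursion | scram, stuck control-rod sensor) = 0.050160 / 0.321020 ≈ 0.156
Conditioning on stuck control-rod sensor lowers the posterior on genuine neutron-flux excursion: the classic explaining-away effect in a common-effect structure.

P(genuine neutron-flux excursion | scram) ≈ 0.551; P(genuine neutron-flux excursion | scram, stuck control-rod sensor) ≈ 0.156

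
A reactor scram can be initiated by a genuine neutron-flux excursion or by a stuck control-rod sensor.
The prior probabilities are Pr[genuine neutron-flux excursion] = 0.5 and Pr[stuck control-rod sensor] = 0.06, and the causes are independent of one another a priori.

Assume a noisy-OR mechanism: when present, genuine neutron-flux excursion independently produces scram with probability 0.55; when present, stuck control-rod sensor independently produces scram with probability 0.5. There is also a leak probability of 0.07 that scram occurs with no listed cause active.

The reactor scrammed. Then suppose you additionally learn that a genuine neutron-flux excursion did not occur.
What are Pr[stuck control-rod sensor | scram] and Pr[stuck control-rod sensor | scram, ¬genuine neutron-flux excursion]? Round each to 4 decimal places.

Under noisy-OR, P(scram | causes) = 1 − (1−0.07)·∏(1−qᵢ) over the active causes.
Weight on stuck control-rod sensor=true, given the evidence: 0.016050 + 0.023722 = 0.039772
Normalizer over all consistent configurations: 0.07·0.5·0.94 + 0.535·0.5·0.06 + 0.5815·0.5·0.94 + 0.79075·0.5·0.06 = 0.345977
P(stuck control-rod sensor | scram) = 0.039772/0.345977 ≈ 0.1150

Now condition on the additional information:
Numerator (weight on configurations with stuck control-rod sensor): 0.535×0.06 = 0.032100
The normalizing constant is 0.07×0.94 + 0.535×0.06 = 0.097900
P(stuck control-rod sensor | scram, ¬genuine neutron-flux excursion) = 0.032100/0.097900 ≈ 0.3279

Pr[stuck control-rod sensor | scram] ≈ 0.1150; Pr[stuck control-rod sensor | scram, ¬genuine neutron-flux excursion] ≈ 0.3279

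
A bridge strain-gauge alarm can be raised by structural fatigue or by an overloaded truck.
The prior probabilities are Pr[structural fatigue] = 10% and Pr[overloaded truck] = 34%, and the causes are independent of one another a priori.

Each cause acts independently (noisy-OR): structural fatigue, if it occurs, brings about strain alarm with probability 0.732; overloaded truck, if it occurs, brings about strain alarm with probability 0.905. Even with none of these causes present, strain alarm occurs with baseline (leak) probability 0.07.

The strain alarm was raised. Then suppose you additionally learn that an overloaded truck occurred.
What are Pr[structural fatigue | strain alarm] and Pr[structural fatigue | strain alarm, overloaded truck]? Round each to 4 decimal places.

Pr[structural fatigue | strain alarm] ≈ 0.2052; Pr[structural fatigue | strain alarm, overloaded truck] ≈ 0.1063

Under noisy-OR, P(strain alarm | causes) = 1 − (1−0.07)·∏(1−qᵢ) over the active causes.
Sum P(strain alarm|·) weighted by the priors over the 4 (structural fatigue, overloaded truck) configurations:
  P(strain alarm) = 0.07*0.9*0.66 + 0.91165*0.9*0.34 + 0.75076*0.1*0.66 + 0.976322*0.1*0.34
        = 0.041580 + 0.278965 + 0.049550 + 0.033195 = 0.403290
The terms with structural fatigue present sum to 0.082745, so
  P(structural fatigue | strain alarm) = 0.082745 / 0.403290 ≈ 0.2052

Now also conditioning on overloaded truck=true:
P(strain alarm | overloaded truck) = 0.91165*0.9 + 0.976322*0.1 = 0.820485 + 0.097632 = 0.918117
Restricting to configurations with structural fatigue present: 0.976322*0.1 = 0.097632.
P(structural fatigue | strain alarm, overloaded truck) = 0.097632 / 0.918117 ≈ 0.1063
The drop from 0.2052 to 0.1063 is the explaining-away (discounting) effect.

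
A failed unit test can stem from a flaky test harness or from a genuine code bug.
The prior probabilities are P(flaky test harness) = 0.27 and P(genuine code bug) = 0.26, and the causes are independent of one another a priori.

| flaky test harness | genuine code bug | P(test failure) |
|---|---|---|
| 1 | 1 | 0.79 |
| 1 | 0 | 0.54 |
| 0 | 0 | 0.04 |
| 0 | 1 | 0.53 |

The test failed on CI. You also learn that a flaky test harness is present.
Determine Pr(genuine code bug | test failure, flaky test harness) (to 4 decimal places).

Numerator (weight on configurations with genuine code bug): 0.79×0.26 = 0.205400
The normalizing constant is 0.54×0.74 + 0.79×0.26 = 0.605000
Posterior = 0.205400 / 0.605000 ≈ 0.3395

Pr(genuine code bug | test failure, flaky test harness) ≈ 0.3395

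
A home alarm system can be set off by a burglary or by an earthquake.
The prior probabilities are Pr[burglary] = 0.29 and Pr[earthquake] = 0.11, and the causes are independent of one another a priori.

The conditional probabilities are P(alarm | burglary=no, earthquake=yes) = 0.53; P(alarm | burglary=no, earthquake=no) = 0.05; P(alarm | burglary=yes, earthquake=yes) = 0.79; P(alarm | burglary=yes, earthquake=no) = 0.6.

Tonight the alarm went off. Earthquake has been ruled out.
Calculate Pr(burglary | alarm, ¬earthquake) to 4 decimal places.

Enumerate both values of burglary and weight by the priors:
  P(alarm | ¬earthquake) = 0.05×0.71 + 0.6×0.29
        = 0.035500 + 0.174000 = 0.209500
Configurations with burglary contribute 0.174000, so
  P(burglary | alarm, ¬earthquake) = 0.174000 / 0.209500 ≈ 0.8305

Pr(burglary | alarm, ¬earthquake) ≈ 0.8305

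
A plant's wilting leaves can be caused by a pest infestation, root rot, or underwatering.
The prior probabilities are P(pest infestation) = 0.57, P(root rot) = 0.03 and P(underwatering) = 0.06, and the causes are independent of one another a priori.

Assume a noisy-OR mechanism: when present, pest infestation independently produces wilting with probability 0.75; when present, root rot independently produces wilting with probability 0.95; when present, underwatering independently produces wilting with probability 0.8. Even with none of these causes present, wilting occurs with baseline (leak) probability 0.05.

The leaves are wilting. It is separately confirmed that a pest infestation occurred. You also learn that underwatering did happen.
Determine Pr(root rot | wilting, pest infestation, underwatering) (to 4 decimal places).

Pr(root rot | wilting, pest infestation, underwatering) ≈ 0.0314

Under noisy-OR, P(wilting | causes) = 1 − (1−0.05)·∏(1−qᵢ) over the active causes.
Weight on root rot=true, given the evidence: 0.997625·0.03 = 0.029929
The normalizing constant is 0.9525·0.97 + 0.997625·0.03 = 0.953854
Posterior = 0.029929 / 0.953854 ≈ 0.0314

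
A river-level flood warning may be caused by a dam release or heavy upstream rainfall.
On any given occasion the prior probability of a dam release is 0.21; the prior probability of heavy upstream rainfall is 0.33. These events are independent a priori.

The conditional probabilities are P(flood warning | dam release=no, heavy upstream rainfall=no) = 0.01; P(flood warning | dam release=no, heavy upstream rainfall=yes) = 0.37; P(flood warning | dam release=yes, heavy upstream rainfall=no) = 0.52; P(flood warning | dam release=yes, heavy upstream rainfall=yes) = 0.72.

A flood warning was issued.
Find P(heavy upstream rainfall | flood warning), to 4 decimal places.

P(heavy upstream rainfall | flood warning) ≈ 0.6510

Enumerate the 4 (dam release, heavy upstream rainfall) configurations and weight by the priors:
  P(flood warning) = 0.01*0.79*0.67 + 0.37*0.79*0.33 + 0.52*0.21*0.67 + 0.72*0.21*0.33
        = 0.005293 + 0.096459 + 0.073164 + 0.049896 = 0.224812
Configurations with heavy upstream rainfall contribute 0.146355, so
  P(heavy upstream rainfall | flood warning) = 0.146355 / 0.224812 ≈ 0.6510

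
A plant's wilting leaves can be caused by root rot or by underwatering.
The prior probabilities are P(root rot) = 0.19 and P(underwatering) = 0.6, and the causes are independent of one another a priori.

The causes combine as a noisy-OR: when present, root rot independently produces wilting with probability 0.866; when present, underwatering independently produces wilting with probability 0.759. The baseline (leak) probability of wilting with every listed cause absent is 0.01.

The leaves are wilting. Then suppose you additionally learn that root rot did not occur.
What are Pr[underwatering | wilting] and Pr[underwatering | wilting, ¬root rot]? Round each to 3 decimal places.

Under noisy-OR, P(wilting | causes) = 1 − (1−0.01)·∏(1−qᵢ) over the active causes.
P(wilting) = 0.01*0.81*0.4 + 0.76141*0.81*0.6 + 0.86734*0.19*0.4 + 0.968029*0.19*0.6 = 0.003240 + 0.370045 + 0.065918 + 0.110355 = 0.549558
The underwatering-present share is 0.370045 + 0.110355 = 0.480400.
So P(underwatering | wilting) = 0.480400/0.549558 ≈ 0.874.

Now condition on the additional information:
By total probability over both values of underwatering:
  P(wilting | ¬root rot) = 0.01*0.4 + 0.76141*0.6
        = 0.004000 + 0.456846 = 0.460846
The terms with underwatering present sum to 0.456846, so
  P(underwatering | wilting, ¬root rot) = 0.456846 / 0.460846 ≈ 0.991

Pr[underwatering | wilting] ≈ 0.874; Pr[underwatering | wilting, ¬root rot] ≈ 0.991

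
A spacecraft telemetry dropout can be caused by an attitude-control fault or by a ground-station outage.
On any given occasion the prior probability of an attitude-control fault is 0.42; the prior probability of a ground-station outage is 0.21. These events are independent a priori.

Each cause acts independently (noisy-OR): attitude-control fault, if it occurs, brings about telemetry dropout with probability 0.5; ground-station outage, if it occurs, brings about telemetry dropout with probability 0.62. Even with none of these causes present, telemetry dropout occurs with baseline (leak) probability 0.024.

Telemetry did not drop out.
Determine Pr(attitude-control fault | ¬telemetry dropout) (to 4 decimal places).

Under noisy-OR, P(telemetry dropout | causes) = 1 − (1−0.024)·∏(1−qᵢ) over the active causes.
Enumerate the 4 (attitude-control fault, ground-station outage) configurations and weight by the priors:
  P(¬telemetry dropout) = 0.976×0.58×0.79 + 0.37088×0.58×0.21 + 0.488×0.42×0.79 + 0.18544×0.42×0.21
        = 0.447203 + 0.045173 + 0.161918 + 0.016356 = 0.670650
Configurations with attitude-control fault contribute 0.178274, so
  P(attitude-control fault | ¬telemetry dropout) = 0.178274 / 0.670650 ≈ 0.2658

Pr(attitude-control fault | ¬telemetry dropout) ≈ 0.2658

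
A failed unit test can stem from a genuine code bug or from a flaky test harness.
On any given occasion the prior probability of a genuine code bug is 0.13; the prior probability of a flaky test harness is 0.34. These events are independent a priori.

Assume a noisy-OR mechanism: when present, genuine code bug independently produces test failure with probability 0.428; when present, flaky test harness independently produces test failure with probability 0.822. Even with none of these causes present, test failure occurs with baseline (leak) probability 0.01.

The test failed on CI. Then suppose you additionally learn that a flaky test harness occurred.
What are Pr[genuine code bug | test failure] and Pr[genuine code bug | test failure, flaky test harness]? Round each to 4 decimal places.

Pr[genuine code bug | test failure] ≈ 0.2358; Pr[genuine code bug | test failure, flaky test harness] ≈ 0.1402

Under noisy-OR, P(test failure | causes) = 1 − (1−0.01)·∏(1−qᵢ) over the active causes.
P(test failure) = 0.01·0.87·0.66 + 0.82378·0.87·0.34 + 0.43372·0.13·0.66 + 0.899202·0.13·0.34 = 0.005742 + 0.243674 + 0.037213 + 0.039745 = 0.326374
Of this, 0.076958 comes from 0.037213 + 0.039745 (the genuine code bug=true cases).
Hence the posterior is 0.076958/0.326374 ≈ 0.2358.

With the extra evidence:
Weight on genuine code bug=true, given the evidence: 0.899202×0.13 = 0.116896
Normalizer over all consistent configurations: 0.82378×0.87 + 0.899202×0.13 = 0.833585
P(genuine code bug | test failure, flaky test harness) = 0.116896/0.833585 ≈ 0.1402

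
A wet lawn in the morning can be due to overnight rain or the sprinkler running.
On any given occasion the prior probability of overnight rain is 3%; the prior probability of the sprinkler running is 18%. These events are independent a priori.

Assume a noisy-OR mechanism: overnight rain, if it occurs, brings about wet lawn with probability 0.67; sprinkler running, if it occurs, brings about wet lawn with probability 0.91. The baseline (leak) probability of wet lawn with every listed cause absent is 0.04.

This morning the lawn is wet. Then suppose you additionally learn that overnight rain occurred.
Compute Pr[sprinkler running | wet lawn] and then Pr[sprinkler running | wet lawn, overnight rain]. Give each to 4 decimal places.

Pr[sprinkler running | wet lawn] ≈ 0.7721; Pr[sprinkler running | wet lawn, overnight rain] ≈ 0.2379

Under noisy-OR, P(wet lawn | causes) = 1 − (1−0.04)·∏(1−qᵢ) over the active causes.
Sum P(wet lawn|·) weighted by the priors over the 4 (overnight rain, sprinkler running) configurations:
  P(wet lawn) = 0.04×0.97×0.82 + 0.9136×0.97×0.18 + 0.6832×0.03×0.82 + 0.971488×0.03×0.18
        = 0.031816 + 0.159515 + 0.016807 + 0.005246 = 0.213384
The terms with sprinkler running present sum to 0.164761, so
  P(sprinkler running | wet lawn) = 0.164761 / 0.213384 ≈ 0.7721

Now condition on the additional information:
Weight on sprinkler running=true, given the evidence: 0.971488×0.18 = 0.174868
The normalizing constant is 0.6832×0.82 + 0.971488×0.18 = 0.735092
Posterior = 0.174868 / 0.735092 ≈ 0.2379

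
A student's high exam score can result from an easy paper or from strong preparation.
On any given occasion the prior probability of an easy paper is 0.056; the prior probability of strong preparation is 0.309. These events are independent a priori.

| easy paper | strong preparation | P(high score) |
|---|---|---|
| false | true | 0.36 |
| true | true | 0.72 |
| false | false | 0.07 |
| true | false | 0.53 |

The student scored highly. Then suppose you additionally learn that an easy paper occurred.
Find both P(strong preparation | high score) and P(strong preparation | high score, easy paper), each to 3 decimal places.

Numerator (weight on configurations with strong preparation): 0.105011 + 0.012459 = 0.117470
Denominator P(high score): 0.07*0.944*0.691 + 0.36*0.944*0.309 + 0.53*0.056*0.691 + 0.72*0.056*0.309 = 0.183640
Posterior = 0.117470 / 0.183640 ≈ 0.640

With the extra evidence:
P(high score | easy paper) = 0.53×0.691 + 0.72×0.309 = 0.366230 + 0.222480 = 0.588710
Of this, 0.222480 comes from 0.72×0.309 (the strong preparation=true cases).
Hence the posterior is 0.222480/0.588710 ≈ 0.378.
Conditioning on easy paper lowers the posterior on strong preparation: the classic explaining-away effect in a common-effect structure.

P(strong preparation | high score) ≈ 0.640; P(strong preparation | high score, easy paper) ≈ 0.378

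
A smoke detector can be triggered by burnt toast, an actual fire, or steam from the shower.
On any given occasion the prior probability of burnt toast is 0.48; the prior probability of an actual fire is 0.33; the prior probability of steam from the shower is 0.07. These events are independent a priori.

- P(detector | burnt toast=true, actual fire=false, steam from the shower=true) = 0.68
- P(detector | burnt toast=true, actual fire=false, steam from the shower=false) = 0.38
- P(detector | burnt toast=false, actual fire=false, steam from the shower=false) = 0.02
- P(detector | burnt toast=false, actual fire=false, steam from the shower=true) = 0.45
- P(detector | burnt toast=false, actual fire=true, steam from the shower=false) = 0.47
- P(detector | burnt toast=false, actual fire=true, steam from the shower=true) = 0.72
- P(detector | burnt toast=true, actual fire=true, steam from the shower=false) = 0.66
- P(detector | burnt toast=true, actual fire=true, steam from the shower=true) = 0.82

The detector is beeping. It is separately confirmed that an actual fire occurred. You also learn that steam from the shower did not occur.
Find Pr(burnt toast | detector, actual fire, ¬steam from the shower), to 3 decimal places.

Pr(burnt toast | detector, actual fire, ¬steam from the shower) ≈ 0.565

P(detector | actual fire, ¬steam from the shower) = 0.47·0.52 + 0.66·0.48 = 0.244400 + 0.316800 = 0.561200
Restricting to configurations with burnt toast present: 0.66·0.48 = 0.316800.
Hence the posterior is 0.316800/0.561200 ≈ 0.565.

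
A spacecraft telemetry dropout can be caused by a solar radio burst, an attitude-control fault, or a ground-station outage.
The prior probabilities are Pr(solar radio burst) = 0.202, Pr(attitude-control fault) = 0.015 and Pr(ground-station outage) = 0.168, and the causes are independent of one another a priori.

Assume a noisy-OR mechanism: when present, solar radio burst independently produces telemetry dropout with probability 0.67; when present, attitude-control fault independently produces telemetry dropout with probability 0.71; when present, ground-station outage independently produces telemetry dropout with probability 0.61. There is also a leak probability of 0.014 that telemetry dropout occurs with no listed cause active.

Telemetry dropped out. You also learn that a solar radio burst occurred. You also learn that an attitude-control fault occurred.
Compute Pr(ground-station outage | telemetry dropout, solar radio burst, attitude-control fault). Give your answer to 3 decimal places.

Under noisy-OR, P(telemetry dropout | causes) = 1 − (1−0.014)·∏(1−qᵢ) over the active causes.
Sum P(telemetry dropout|·) weighted by the priors over both values of ground-station outage:
  P(telemetry dropout | solar radio burst, attitude-control fault) = 0.90564×0.832 + 0.9632×0.168
        = 0.753492 + 0.161818 = 0.915310
The terms with ground-station outage present sum to 0.161818, so
  P(ground-station outage | telemetry dropout, solar radio burst, attitude-control fault) = 0.161818 / 0.915310 ≈ 0.177

Pr(ground-station outage | telemetry dropout, solar radio burst, attitude-control fault) ≈ 0.177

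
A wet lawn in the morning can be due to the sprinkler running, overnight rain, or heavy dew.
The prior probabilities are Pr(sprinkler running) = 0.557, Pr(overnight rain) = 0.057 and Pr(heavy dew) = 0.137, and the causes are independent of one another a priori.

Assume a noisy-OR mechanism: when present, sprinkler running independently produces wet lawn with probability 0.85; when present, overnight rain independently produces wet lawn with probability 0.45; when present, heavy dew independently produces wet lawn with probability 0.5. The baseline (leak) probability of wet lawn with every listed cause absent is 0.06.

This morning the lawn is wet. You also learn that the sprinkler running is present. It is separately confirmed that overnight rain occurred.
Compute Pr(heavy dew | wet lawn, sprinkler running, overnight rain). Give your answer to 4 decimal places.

Under noisy-OR, P(wet lawn | causes) = 1 − (1−0.06)·∏(1−qᵢ) over the active causes.
Sum P(wet lawn|·) weighted by the priors over both values of heavy dew:
  P(wet lawn | sprinkler running, overnight rain) = 0.92245×0.863 + 0.961225×0.137
        = 0.796074 + 0.131688 = 0.927762
Configurations with heavy dew contribute 0.131688, so
  P(heavy dew | wet lawn, sprinkler running, overnight rain) = 0.131688 / 0.927762 ≈ 0.1419

Pr(heavy dew | wet lawn, sprinkler running, overnight rain) ≈ 0.1419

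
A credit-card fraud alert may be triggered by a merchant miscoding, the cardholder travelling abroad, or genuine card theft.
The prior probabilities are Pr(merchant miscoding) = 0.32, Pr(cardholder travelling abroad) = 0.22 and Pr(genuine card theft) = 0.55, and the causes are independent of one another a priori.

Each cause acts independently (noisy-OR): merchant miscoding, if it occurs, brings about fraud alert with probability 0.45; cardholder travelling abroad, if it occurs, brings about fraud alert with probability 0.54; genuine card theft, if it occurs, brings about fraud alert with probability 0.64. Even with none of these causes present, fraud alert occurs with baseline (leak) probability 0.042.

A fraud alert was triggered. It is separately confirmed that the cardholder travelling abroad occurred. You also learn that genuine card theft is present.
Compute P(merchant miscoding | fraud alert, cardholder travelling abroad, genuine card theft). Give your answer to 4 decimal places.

Under noisy-OR, P(fraud alert | causes) = 1 − (1−0.042)·∏(1−qᵢ) over the active causes.
Sum P(fraud alert|·) weighted by the priors over both values of merchant miscoding:
  P(fraud alert | cardholder travelling abroad, genuine card theft) = 0.841355*0.68 + 0.912745*0.32
        = 0.572121 + 0.292078 = 0.864199
Keeping only the merchant miscoding-present terms gives 0.292078, so
  P(merchant miscoding | fraud alert, cardholder travelling abroad, genuine card theft) = 0.292078 / 0.864199 ≈ 0.3380

P(merchant miscoding | fraud alert, cardholder travelling abroad, genuine card theft) ≈ 0.3380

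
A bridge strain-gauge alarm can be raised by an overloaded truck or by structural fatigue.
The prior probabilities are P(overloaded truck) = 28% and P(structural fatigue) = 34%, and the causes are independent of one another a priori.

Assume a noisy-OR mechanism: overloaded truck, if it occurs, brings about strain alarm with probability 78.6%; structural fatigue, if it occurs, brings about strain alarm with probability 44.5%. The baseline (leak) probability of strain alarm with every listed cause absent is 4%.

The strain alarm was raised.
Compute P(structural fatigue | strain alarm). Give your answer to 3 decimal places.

Under noisy-OR, P(strain alarm | causes) = 1 − (1−0.04)·∏(1−qᵢ) over the active causes.
For the numerator, keep only structural fatigue=true terms: 0.114371 + 0.084345 = 0.198716
The normalizing constant is 0.04·0.72·0.66 + 0.4672·0.72·0.34 + 0.79456·0.28·0.66 + 0.885981·0.28·0.34 = 0.364559
Posterior = 0.198716 / 0.364559 ≈ 0.545

P(structural fatigue | strain alarm) ≈ 0.545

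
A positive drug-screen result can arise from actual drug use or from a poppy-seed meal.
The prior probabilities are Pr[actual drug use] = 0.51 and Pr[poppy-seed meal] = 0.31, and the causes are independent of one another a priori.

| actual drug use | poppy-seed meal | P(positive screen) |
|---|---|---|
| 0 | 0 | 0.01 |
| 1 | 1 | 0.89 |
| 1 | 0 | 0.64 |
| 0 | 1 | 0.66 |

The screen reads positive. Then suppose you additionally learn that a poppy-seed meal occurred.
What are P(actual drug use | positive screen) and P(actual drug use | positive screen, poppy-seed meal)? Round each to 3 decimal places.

P(actual drug use | positive screen) ≈ 0.779; P(actual drug use | positive screen, poppy-seed meal) ≈ 0.584

Sum P(positive screen|·) weighted by the priors over the 4 (actual drug use, poppy-seed meal) configurations:
  P(positive screen) = 0.01×0.49×0.69 + 0.66×0.49×0.31 + 0.64×0.51×0.69 + 0.89×0.51×0.31
        = 0.003381 + 0.100254 + 0.225216 + 0.140709 = 0.469560
Configurations with actual drug use contribute 0.365925, so
  P(actual drug use | positive screen) = 0.365925 / 0.469560 ≈ 0.779

Now also conditioning on poppy-seed meal=true:
Sum P(positive screen|·) weighted by the priors over both values of actual drug use:
  P(positive screen | poppy-seed meal) = 0.66·0.49 + 0.89·0.51
        = 0.323400 + 0.453900 = 0.777300
The terms with actual drug use present sum to 0.453900, so
  P(actual drug use | positive screen, poppy-seed meal) = 0.453900 / 0.777300 ≈ 0.584
The drop from 0.779 to 0.584 is the explaining-away (discounting) effect.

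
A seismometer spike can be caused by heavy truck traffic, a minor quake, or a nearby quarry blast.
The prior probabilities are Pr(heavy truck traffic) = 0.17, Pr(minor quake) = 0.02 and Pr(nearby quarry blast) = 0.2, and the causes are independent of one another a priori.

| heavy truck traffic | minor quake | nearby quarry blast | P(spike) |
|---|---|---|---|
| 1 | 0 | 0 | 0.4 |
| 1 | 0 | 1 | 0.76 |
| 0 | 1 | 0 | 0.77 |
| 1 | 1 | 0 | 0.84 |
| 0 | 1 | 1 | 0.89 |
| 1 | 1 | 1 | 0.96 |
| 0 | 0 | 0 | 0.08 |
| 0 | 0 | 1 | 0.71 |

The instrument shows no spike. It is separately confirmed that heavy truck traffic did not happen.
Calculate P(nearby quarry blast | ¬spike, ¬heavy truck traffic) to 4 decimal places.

P(nearby quarry blast | ¬spike, ¬heavy truck traffic) ≈ 0.0732

P(¬spike | ¬heavy truck traffic) = 0.92×0.98×0.8 + 0.29×0.98×0.2 + 0.23×0.02×0.8 + 0.11×0.02×0.2 = 0.721280 + 0.056840 + 0.003680 + 0.000440 = 0.782240
The nearby quarry blast-present share is 0.056840 + 0.000440 = 0.057280.
So P(nearby quarry blast | ¬spike, ¬heavy truck traffic) = 0.057280/0.782240 ≈ 0.0732.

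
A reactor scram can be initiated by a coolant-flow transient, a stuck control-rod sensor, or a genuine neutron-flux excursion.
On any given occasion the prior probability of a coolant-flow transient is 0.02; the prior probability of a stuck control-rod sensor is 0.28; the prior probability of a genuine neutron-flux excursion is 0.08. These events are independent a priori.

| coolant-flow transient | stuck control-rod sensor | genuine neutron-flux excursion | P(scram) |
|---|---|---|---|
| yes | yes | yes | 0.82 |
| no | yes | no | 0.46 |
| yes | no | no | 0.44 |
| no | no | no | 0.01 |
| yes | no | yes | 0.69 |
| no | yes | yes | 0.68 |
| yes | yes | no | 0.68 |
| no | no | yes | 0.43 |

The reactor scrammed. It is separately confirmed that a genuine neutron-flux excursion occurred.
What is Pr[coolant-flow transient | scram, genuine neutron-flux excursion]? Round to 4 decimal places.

Sum P(scram|·) weighted by the priors over the 4 (coolant-flow transient, stuck control-rod sensor) configurations:
  P(scram | genuine neutron-flux excursion) = 0.43·0.98·0.72 + 0.68·0.98·0.28 + 0.69·0.02·0.72 + 0.82·0.02·0.28
        = 0.303408 + 0.186592 + 0.009936 + 0.004592 = 0.504528
Keeping only the coolant-flow transient-present terms gives 0.014528, so
  P(coolant-flow transient | scram, genuine neutron-flux excursion) = 0.014528 / 0.504528 ≈ 0.0288

Pr[coolant-flow transient | scram, genuine neutron-flux excursion] ≈ 0.0288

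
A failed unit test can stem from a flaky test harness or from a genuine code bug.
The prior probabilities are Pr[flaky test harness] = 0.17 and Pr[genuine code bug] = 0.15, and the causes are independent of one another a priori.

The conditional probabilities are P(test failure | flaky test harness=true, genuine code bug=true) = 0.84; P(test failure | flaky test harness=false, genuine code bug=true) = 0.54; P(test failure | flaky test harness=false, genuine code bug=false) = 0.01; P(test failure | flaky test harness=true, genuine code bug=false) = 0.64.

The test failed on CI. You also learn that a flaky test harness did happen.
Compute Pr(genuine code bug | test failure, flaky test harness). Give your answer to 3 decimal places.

Pr(genuine code bug | test failure, flaky test harness) ≈ 0.188

P(test failure | flaky test harness) = 0.64*0.85 + 0.84*0.15 = 0.544000 + 0.126000 = 0.670000
Restricting to configurations with genuine code bug present: 0.84*0.15 = 0.126000.
Hence the posterior is 0.126000/0.670000 ≈ 0.188.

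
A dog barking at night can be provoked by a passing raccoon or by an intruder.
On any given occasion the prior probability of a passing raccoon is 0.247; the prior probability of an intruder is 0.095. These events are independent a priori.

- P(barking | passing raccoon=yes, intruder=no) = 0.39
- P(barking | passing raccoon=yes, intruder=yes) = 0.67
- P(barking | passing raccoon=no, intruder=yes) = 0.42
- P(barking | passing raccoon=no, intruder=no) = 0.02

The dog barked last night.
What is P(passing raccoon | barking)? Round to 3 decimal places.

P(passing raccoon | barking) ≈ 0.702

Numerator (weight on configurations with passing raccoon): 0.087179 + 0.015722 = 0.102901
The normalizing constant is 0.02×0.753×0.905 + 0.42×0.753×0.095 + 0.39×0.247×0.905 + 0.67×0.247×0.095 = 0.146575
Posterior = 0.102901 / 0.146575 ≈ 0.702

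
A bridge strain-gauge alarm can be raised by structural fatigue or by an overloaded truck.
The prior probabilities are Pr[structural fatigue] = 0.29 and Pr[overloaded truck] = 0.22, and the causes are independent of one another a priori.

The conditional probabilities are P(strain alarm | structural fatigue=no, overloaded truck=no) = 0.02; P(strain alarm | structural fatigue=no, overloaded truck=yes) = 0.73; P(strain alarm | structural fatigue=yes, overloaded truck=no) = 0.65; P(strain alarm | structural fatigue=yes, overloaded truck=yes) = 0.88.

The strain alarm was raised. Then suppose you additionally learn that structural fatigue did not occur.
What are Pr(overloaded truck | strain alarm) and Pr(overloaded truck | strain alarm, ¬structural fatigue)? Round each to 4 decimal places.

P(strain alarm) = 0.02×0.71×0.78 + 0.73×0.71×0.22 + 0.65×0.29×0.78 + 0.88×0.29×0.22 = 0.011076 + 0.114026 + 0.147030 + 0.056144 = 0.328276
Restricting to configurations with overloaded truck present: 0.114026 + 0.056144 = 0.170170.
So P(overloaded truck | strain alarm) = 0.170170/0.328276 ≈ 0.5184.

Now also conditioning on structural fatigue≠true:
Sum P(strain alarm|·) weighted by the priors over both values of overloaded truck:
  P(strain alarm | ¬structural fatigue) = 0.02·0.78 + 0.73·0.22
        = 0.015600 + 0.160600 = 0.176200
Keeping only the overloaded truck-present terms gives 0.160600, so
  P(overloaded truck | strain alarm, ¬structural fatigue) = 0.160600 / 0.176200 ≈ 0.9115
Ruling out structural fatigue raises the posterior on overloaded truck — the flip side of explaining away.

Pr(overloaded truck | strain alarm) ≈ 0.5184; Pr(overloaded truck | strain alarm, ¬structural fatigue) ≈ 0.9115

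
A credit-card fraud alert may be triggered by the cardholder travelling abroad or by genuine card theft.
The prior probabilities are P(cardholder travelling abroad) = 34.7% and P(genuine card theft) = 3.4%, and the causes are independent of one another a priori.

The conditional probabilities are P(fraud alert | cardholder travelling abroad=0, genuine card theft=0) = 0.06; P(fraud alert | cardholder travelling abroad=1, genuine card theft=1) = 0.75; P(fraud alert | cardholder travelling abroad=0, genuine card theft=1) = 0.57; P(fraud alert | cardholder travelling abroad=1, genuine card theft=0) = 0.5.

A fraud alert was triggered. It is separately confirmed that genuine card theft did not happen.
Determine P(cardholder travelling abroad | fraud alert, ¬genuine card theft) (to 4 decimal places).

P(fraud alert | ¬genuine card theft) = 0.06·0.653 + 0.5·0.347 = 0.039180 + 0.173500 = 0.212680
Of this, 0.173500 comes from 0.5·0.347 (the cardholder travelling abroad=true cases).
Hence the posterior is 0.173500/0.212680 ≈ 0.8158.

P(cardholder travelling abroad | fraud alert, ¬genuine card theft) ≈ 0.8158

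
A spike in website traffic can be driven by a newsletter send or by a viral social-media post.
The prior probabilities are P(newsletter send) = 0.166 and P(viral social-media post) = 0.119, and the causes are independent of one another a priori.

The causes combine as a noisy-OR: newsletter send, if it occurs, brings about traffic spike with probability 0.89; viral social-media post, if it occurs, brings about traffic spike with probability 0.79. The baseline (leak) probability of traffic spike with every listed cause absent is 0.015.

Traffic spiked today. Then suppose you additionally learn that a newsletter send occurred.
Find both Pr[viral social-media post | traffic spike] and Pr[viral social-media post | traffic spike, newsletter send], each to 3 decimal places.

Under noisy-OR, P(traffic spike | causes) = 1 − (1−0.015)·∏(1−qᵢ) over the active causes.
P(traffic spike) = 0.015×0.834×0.881 + 0.79315×0.834×0.119 + 0.89165×0.166×0.881 + 0.977247×0.166×0.119 = 0.011021 + 0.078717 + 0.130400 + 0.019305 = 0.239443
Restricting to configurations with viral social-media post present: 0.078717 + 0.019305 = 0.098022.
P(viral social-media post | traffic spike) = 0.098022 / 0.239443 ≈ 0.409

With the extra evidence:
By total probability over both values of viral social-media post:
  P(traffic spike | newsletter send) = 0.89165*0.881 + 0.977247*0.119
        = 0.785544 + 0.116292 = 0.901836
Configurations with viral social-media post contribute 0.116292, so
  P(viral social-media post | traffic spike, newsletter send) = 0.116292 / 0.901836 ≈ 0.129
The drop from 0.409 to 0.129 is the explaining-away (discounting) effect.

Pr[viral social-media post | traffic spike] ≈ 0.409; Pr[viral social-media post | traffic spike, newsletter send] ≈ 0.129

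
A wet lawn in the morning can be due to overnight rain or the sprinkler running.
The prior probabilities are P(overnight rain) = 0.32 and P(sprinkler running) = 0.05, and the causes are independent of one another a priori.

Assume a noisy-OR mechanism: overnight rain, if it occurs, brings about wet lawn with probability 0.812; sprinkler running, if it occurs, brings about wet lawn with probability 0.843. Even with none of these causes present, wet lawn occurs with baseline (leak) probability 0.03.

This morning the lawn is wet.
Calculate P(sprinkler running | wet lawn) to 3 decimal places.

Under noisy-OR, P(wet lawn | causes) = 1 − (1−0.03)·∏(1−qᵢ) over the active causes.
Sum P(wet lawn|·) weighted by the priors over the 4 (overnight rain, sprinkler running) configurations:
  P(wet lawn) = 0.03*0.68*0.95 + 0.84771*0.68*0.05 + 0.81764*0.32*0.95 + 0.971369*0.32*0.05
        = 0.019380 + 0.028822 + 0.248563 + 0.015542 = 0.312307
The terms with sprinkler running present sum to 0.044364, so
  P(sprinkler running | wet lawn) = 0.044364 / 0.312307 ≈ 0.142

P(sprinkler running | wet lawn) ≈ 0.142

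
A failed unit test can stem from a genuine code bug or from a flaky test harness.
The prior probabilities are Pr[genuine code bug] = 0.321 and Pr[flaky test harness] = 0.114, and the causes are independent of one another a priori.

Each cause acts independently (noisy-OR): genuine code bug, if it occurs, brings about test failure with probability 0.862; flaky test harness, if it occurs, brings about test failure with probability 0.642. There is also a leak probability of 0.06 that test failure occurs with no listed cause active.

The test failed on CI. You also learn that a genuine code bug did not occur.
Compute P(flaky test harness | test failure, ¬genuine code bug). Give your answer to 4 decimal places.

P(flaky test harness | test failure, ¬genuine code bug) ≈ 0.5873

Under noisy-OR, P(test failure | causes) = 1 − (1−0.06)·∏(1−qᵢ) over the active causes.
Sum P(test failure|·) weighted by the priors over both values of flaky test harness:
  P(test failure | ¬genuine code bug) = 0.06×0.886 + 0.66348×0.114
        = 0.053160 + 0.075637 = 0.128797
The terms with flaky test harness present sum to 0.075637, so
  P(flaky test harness | test failure, ¬genuine code bug) = 0.075637 / 0.128797 ≈ 0.5873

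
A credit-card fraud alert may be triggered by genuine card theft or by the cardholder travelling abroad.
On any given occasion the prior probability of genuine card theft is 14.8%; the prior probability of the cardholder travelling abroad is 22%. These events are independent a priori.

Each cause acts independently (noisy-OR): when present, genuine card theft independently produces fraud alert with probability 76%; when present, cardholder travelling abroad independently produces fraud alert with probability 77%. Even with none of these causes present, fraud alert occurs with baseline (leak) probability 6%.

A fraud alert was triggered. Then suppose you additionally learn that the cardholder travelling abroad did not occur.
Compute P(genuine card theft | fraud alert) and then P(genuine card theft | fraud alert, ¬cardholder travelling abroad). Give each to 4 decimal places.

Under noisy-OR, P(fraud alert | causes) = 1 − (1−0.06)·∏(1−qᵢ) over the active causes.
P(fraud alert) = 0.06*0.852*0.78 + 0.7838*0.852*0.22 + 0.7744*0.148*0.78 + 0.948112*0.148*0.22 = 0.039874 + 0.146915 + 0.089397 + 0.030871 = 0.307057
Restricting to configurations with genuine card theft present: 0.089397 + 0.030871 = 0.120268.
P(genuine card theft | fraud alert) = 0.120268 / 0.307057 ≈ 0.3917

Now condition on the additional information:
Enumerate both values of genuine card theft and weight by the priors:
  P(fraud alert | ¬cardholder travelling abroad) = 0.06*0.852 + 0.7744*0.148
        = 0.051120 + 0.114611 = 0.165731
Keeping only the genuine card theft-present terms gives 0.114611, so
  P(genuine card theft | fraud alert, ¬cardholder travelling abroad) = 0.114611 / 0.165731 ≈ 0.6915
Ruling out cardholder travelling abroad raises the posterior on genuine card theft — the flip side of explaining away.

P(genuine card theft | fraud alert) ≈ 0.3917; P(genuine card theft | fraud alert, ¬cardholder travelling abroad) ≈ 0.6915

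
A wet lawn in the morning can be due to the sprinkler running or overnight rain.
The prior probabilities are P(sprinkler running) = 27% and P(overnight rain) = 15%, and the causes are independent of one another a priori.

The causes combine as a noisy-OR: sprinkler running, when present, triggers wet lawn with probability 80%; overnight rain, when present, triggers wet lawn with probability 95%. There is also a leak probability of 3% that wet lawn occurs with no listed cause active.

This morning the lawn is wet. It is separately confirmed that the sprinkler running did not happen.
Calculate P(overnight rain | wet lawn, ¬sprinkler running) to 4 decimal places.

P(overnight rain | wet lawn, ¬sprinkler running) ≈ 0.8484

Under noisy-OR, P(wet lawn | causes) = 1 − (1−0.03)·∏(1−qᵢ) over the active causes.
Numerator (weight on configurations with overnight rain): 0.9515·0.15 = 0.142725
The normalizing constant is 0.03·0.85 + 0.9515·0.15 = 0.168225
Posterior = 0.142725 / 0.168225 ≈ 0.8484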